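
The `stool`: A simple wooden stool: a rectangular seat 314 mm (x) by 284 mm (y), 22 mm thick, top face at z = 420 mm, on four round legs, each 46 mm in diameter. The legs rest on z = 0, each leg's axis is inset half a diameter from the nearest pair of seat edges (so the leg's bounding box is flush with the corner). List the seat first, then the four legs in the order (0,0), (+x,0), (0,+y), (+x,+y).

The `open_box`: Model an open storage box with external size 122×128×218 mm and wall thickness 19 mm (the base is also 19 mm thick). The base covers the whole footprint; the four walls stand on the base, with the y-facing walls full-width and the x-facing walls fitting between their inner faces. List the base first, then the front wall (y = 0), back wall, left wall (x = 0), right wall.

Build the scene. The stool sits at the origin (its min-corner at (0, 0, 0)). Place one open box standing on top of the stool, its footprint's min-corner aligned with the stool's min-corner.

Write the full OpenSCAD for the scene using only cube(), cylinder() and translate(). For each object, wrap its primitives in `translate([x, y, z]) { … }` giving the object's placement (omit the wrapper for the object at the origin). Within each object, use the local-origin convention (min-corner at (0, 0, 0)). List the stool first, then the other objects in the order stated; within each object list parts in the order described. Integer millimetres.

translate([0, 0, 398]) cube([314, 284, 22]);
translate([23, 23, 0]) cylinder(h = 398, r = 23);
translate([291, 23, 0]) cylinder(h = 398, r = 23);
translate([23, 261, 0]) cylinder(h = 398, r = 23);
translate([291, 261, 0]) cylinder(h = 398, r = 23);
translate([0, 0, 420]) {
  cube([122, 128, 19]);
  translate([0, 0, 19]) cube([122, 19, 199]);
  translate([0, 109, 19]) cube([122, 19, 199]);
  translate([0, 19, 19]) cube([19, 90, 199]);
  translate([103, 19, 19]) cube([19, 90, 199]);
}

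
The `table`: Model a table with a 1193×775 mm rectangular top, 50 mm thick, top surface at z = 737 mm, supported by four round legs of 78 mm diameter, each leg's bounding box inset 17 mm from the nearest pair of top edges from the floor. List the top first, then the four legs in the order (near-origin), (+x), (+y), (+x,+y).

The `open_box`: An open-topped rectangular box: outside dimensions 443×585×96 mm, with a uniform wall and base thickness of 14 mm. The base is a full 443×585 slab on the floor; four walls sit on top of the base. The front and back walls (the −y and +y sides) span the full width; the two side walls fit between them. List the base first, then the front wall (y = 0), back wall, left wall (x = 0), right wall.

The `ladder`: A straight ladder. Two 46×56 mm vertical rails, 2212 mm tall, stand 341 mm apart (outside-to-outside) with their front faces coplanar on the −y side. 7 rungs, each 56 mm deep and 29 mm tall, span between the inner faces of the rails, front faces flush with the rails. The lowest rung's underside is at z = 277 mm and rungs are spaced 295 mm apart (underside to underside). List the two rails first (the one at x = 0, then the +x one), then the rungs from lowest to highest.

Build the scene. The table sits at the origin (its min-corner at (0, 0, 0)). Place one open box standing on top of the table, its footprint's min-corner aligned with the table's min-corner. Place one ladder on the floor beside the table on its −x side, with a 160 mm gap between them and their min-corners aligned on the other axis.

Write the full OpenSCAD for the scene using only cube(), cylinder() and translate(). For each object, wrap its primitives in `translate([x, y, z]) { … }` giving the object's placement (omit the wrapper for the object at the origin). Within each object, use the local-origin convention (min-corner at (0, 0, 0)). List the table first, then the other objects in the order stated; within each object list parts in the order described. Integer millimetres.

translate([0, 0, 687]) cube([1193, 775, 50]);
translate([56, 56, 0]) cylinder(h = 687, r = 39);
translate([1137, 56, 0]) cylinder(h = 687, r = 39);
translate([56, 719, 0]) cylinder(h = 687, r = 39);
translate([1137, 719, 0]) cylinder(h = 687, r = 39);
translate([0, 0, 737]) {
  cube([443, 585, 14]);
  translate([0, 0, 14]) cube([443, 14, 82]);
  translate([0, 571, 14]) cube([443, 14, 82]);
  translate([0, 14, 14]) cube([14, 557, 82]);
  translate([429, 14, 14]) cube([14, 557, 82]);
}
translate([-501, 0, 0]) {
  cube([46, 56, 2212]);
  translate([295, 0, 0]) cube([46, 56, 2212]);
  translate([46, 0, 277]) cube([249, 56, 29]);
  translate([46, 0, 572]) cube([249, 56, 29]);
  translate([46, 0, 867]) cube([249, 56, 29]);
  translate([46, 0, 1162]) cube([249, 56, 29]);
  translate([46, 0, 1457]) cube([249, 56, 29]);
  translate([46, 0, 1752]) cube([249, 56, 29]);
  translate([46, 0, 2047]) cube([249, 56, 29]);
}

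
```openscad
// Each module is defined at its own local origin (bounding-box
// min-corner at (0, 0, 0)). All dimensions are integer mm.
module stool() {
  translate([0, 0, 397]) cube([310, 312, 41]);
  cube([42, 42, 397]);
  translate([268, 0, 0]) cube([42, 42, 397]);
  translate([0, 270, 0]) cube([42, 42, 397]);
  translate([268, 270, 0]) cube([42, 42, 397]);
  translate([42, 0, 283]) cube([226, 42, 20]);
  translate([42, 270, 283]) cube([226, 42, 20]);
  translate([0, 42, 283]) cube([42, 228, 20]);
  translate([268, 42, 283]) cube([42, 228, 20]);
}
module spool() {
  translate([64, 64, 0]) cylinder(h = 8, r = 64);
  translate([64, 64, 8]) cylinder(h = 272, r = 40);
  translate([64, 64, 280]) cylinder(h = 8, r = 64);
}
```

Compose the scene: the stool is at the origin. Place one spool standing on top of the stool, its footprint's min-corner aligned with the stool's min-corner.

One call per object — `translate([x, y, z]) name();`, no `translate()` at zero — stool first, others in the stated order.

stool();
translate([0, 0, 438]) spool();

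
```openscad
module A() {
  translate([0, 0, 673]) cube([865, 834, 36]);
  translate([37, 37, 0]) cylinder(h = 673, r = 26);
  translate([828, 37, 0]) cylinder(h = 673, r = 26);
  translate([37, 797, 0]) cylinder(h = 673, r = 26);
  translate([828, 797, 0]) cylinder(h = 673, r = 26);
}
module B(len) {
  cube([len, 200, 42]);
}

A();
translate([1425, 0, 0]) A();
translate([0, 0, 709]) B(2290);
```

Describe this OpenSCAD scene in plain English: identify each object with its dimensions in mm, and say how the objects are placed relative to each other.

A is a table: top 865 mm (x) × 834 mm (y), 36 mm thick, upper face at z = 709 mm, on four round legs of 52 mm diameter, each leg's bounding box inset 11 mm from the nearest pair of top edges, running from z = 0 to the bottom of the top.

B is a rectangular beam 2290 mm long (x), 200 mm deep (y), 42 mm thick (z).

The beam spans the tops of two tables placed 560 mm apart, resting at z = 709 mm.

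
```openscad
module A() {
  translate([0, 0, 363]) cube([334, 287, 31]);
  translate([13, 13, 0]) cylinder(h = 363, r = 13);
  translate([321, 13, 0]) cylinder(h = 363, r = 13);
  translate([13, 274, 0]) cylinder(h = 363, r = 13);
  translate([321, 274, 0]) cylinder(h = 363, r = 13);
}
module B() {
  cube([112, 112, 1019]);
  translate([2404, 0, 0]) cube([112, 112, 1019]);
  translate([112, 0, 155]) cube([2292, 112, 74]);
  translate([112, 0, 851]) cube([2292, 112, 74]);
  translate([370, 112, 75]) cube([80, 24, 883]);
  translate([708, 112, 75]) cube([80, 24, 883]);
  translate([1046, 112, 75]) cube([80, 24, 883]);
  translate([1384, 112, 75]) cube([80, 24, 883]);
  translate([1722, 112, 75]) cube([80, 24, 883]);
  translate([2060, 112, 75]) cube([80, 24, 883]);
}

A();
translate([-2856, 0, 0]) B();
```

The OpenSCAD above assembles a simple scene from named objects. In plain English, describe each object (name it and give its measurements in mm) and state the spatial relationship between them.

A is a four-legged stool. The seat is 334×287 mm, 31 mm thick, top at z = 394 mm. It stands on four round legs, each 26 mm in diameter, from z = 0 to the seat underside, each leg's axis is inset half a diameter from the nearest pair of seat edges (so the leg's bounding box is flush with the corner).

B is a fence section. Two 112×112 mm posts, 1019 mm tall, stand on the floor with a clear span of 2292 mm between their inner faces. Two horizontal rails of 112×74 mm section span the gap between the posts with their undersides at z = 155 mm and z = 851 mm, flush with the posts' −y face. 6 pickets, each 80 mm wide, 24 mm thick and 883 mm tall, are fixed to the +y face of the rails with their bottoms at z = 75 mm, evenly spaced across the span with equal gaps (rounded down to the nearest mm) at the −x end and between each pair — any rounding remainder accumulates at the +x end.

The fence section is on the floor beside the stool on its −x side.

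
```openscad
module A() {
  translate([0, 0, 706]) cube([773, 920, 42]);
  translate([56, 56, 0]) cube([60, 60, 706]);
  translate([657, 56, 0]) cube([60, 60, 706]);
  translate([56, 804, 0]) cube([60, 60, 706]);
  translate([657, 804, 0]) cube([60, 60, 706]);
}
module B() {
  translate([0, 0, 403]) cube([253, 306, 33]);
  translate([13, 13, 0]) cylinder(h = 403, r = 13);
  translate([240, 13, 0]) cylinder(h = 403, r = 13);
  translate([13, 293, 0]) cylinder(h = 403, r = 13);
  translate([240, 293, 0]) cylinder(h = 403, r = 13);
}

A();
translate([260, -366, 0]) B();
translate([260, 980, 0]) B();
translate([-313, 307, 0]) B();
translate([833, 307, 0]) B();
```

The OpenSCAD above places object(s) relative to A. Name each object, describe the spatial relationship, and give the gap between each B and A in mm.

Each stool's nearest face is 60 mm from the table's bounding box.

A is a table. B is a stool. Four stools sit around the table at the −y, +y, −x, +x sides. The gap between each stool and the table is 60 mm.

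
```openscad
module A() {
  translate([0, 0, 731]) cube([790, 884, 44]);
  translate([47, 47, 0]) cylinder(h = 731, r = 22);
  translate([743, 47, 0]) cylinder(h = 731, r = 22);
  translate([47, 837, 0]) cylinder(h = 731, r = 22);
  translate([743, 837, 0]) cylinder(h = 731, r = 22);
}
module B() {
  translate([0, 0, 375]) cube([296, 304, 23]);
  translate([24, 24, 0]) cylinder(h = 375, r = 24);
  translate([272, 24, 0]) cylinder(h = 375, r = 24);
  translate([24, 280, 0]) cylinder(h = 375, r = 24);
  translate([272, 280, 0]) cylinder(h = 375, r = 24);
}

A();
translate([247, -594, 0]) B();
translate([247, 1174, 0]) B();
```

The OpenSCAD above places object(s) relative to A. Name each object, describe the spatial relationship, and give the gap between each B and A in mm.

Each stool's nearest face is 290 mm from the table's bounding box.

A is a table. B is a stool. Two stools sit around the table at the −y, +y sides. The gap between each stool and the table is 290 mm.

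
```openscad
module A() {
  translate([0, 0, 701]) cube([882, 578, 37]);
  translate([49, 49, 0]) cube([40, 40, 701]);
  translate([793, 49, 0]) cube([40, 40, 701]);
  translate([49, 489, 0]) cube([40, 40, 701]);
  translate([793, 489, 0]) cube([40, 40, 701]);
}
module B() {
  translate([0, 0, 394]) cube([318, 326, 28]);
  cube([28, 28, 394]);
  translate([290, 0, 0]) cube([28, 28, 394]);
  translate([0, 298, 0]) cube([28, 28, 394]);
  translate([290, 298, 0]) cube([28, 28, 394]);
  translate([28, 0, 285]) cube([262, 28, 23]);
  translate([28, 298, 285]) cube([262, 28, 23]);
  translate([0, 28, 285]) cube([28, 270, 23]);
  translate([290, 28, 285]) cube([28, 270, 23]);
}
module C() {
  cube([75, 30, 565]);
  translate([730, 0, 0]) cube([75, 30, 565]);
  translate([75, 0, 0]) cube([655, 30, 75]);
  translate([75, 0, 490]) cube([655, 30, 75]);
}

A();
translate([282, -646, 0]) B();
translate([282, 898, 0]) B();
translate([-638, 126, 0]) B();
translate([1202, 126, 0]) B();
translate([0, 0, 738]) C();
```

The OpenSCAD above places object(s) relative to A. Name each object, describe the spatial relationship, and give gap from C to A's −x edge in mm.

A is a table. B is a stool. C is a picture frame. Four stools sit around the table at the −y, +y, −x, +x sides. The picture frame is on top of the table. The gap from the picture frame to the table's −x edge is 0 mm.

The picture frame's min-x is at 0; the table's min-x is 0; gap = 0 mm.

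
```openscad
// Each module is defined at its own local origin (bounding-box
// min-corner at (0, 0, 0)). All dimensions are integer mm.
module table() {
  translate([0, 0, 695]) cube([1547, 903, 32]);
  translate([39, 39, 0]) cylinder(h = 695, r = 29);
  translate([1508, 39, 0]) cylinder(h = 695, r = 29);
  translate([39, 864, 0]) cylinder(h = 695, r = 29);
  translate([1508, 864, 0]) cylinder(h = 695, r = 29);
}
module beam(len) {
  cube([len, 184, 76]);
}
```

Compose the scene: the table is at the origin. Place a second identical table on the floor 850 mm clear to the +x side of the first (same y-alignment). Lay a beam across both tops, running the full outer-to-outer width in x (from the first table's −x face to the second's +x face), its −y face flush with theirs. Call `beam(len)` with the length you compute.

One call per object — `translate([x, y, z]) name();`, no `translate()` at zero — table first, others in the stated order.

table();
translate([2397, 0, 0]) table();
translate([0, 0, 727]) beam(3944);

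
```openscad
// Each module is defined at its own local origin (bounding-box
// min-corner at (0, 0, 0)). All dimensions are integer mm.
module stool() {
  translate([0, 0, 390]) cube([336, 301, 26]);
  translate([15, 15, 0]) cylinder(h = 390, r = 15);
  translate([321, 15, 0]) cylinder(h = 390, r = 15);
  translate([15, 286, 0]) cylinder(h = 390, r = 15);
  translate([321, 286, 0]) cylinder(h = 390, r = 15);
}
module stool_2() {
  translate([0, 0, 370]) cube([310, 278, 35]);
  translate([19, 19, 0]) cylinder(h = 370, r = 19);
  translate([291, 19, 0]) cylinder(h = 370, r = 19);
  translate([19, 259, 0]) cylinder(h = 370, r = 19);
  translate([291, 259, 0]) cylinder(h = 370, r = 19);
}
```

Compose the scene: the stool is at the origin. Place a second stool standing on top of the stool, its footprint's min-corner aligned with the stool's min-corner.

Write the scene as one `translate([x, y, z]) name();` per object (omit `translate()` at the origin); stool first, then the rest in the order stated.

stool();
translate([0, 0, 416]) stool_2();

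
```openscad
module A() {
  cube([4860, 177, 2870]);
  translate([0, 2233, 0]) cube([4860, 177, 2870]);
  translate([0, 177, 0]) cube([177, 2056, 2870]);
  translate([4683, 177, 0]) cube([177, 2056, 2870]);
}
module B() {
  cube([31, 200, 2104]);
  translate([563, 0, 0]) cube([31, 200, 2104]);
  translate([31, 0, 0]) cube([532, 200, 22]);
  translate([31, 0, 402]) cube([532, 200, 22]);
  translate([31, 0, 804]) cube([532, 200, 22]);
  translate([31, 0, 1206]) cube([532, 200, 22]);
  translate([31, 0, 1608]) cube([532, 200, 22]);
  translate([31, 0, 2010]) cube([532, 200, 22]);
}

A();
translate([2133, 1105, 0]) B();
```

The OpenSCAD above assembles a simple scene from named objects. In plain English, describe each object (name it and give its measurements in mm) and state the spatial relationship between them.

A is a box-shaped house frame (walls only): outside footprint 4860×2410 mm, wall height 2870 mm, wall thickness 177 mm. The two y-facing walls run the full x-width; the two x-facing walls fit between the inner faces of the y-facing walls.

B is an open bookshelf. Two side panels, each 31 mm thick, 200 mm deep and 2104 mm tall, stand 594 mm apart (outside-to-outside). Between them sit 6 shelves, each 22 mm thick and 200 mm deep, spanning the full gap between the sides. The bottom shelf rests on the floor (its underside at z = 0) and the clear gap between one shelf's top and the next shelf's underside is 380 mm.

The bookshelf sits inside the house frame, centred.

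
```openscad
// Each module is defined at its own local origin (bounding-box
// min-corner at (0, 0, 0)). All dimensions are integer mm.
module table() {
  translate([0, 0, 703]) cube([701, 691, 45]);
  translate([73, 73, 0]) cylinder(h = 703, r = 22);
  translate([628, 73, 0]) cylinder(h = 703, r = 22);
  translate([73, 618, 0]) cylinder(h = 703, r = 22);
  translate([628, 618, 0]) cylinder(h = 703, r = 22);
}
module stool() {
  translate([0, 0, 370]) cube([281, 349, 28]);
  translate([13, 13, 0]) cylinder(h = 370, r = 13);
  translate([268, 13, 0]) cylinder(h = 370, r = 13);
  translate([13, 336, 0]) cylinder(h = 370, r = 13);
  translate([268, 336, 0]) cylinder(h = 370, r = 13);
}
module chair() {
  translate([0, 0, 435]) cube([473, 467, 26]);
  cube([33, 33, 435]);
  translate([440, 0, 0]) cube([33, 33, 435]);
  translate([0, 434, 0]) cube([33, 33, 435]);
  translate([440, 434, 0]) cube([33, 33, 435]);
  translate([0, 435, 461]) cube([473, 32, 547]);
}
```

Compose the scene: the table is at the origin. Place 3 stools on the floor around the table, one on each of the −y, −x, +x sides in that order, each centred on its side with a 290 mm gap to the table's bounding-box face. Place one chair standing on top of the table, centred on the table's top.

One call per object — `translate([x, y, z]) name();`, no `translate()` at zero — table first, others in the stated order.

table();
translate([210, -639, 0]) stool();
translate([-571, 171, 0]) stool();
translate([991, 171, 0]) stool();
translate([114, 112, 748]) chair();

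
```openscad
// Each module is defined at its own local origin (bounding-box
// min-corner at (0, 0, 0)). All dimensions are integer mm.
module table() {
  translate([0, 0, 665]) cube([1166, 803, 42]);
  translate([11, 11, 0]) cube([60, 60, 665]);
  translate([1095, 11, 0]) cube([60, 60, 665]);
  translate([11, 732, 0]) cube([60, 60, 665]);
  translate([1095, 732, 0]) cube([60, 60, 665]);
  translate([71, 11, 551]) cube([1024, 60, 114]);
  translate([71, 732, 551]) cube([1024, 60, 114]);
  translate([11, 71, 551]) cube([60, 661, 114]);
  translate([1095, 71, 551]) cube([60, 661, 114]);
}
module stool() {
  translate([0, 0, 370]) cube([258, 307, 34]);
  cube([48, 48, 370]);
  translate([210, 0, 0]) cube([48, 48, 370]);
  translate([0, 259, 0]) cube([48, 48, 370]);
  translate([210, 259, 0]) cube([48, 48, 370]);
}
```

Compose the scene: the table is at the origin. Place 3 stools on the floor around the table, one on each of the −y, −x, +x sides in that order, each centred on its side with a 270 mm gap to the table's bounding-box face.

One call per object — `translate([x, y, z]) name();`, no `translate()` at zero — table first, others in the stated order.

table();
translate([454, -577, 0]) stool();
translate([-528, 248, 0]) stool();
translate([1436, 248, 0]) stool();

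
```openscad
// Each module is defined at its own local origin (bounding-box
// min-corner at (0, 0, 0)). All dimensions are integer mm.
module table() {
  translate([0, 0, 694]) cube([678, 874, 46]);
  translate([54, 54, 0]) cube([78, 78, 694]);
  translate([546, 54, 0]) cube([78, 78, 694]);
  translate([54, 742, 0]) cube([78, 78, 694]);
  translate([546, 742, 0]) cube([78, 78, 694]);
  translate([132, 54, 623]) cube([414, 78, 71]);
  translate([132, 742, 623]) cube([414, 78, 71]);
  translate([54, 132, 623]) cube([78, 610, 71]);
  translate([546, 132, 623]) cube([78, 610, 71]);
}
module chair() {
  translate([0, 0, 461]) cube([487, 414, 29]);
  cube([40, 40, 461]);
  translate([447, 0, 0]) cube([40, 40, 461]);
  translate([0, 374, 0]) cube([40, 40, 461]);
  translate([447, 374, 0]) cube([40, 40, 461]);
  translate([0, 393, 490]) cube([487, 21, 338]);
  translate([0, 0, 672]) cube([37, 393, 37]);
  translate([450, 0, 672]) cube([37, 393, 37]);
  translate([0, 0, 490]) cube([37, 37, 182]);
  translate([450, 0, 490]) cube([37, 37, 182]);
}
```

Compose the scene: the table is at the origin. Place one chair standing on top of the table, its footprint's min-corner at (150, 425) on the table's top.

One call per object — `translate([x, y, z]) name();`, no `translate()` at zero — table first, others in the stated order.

table();
translate([150, 425, 740]) chair();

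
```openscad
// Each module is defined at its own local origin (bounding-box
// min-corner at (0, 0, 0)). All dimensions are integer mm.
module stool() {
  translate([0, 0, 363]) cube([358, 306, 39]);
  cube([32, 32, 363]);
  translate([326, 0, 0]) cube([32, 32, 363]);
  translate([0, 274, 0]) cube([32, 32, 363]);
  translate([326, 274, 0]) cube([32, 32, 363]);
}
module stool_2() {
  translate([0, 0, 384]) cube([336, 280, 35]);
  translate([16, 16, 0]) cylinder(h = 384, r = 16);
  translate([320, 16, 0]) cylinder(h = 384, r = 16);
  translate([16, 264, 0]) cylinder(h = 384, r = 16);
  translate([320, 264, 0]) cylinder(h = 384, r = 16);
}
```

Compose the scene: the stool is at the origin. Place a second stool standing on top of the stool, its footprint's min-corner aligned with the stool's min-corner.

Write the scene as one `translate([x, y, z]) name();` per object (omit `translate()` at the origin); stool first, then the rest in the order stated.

stool();
translate([0, 0, 402]) stool_2();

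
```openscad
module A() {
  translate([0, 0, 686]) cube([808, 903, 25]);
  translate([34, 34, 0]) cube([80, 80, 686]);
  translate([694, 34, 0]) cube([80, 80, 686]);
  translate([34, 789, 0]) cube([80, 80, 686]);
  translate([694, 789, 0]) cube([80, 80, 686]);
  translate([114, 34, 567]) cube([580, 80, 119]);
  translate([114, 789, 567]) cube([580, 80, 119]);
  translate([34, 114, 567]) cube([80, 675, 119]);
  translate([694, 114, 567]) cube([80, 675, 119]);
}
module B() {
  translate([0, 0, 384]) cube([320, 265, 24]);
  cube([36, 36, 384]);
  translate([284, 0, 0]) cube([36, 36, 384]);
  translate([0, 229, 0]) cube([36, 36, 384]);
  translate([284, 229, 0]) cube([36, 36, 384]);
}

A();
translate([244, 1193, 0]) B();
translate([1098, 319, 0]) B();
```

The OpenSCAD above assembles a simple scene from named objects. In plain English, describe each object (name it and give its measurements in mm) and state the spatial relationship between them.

A is a table with a 808×903 mm rectangular top, 25 mm thick, top surface at z = 711 mm, supported by four 80×80 mm square legs, each inset 34 mm from the nearest pair of top edges, running from the floor. Four apron rails, 80 mm thick and 119 mm tall, run between adjacent legs with their top edges flush with the underside of the top and their outer faces flush with the legs' outer faces.

B is a four-legged stool. The seat is a 320×265×24 mm slab whose top surface is at z = 408 mm; four square legs, each 36×36 mm in cross-section, run from the floor (z = 0) to the underside of the seat, each flush with a corner of the seat.

Two stools sit around the table at the +y, +x sides.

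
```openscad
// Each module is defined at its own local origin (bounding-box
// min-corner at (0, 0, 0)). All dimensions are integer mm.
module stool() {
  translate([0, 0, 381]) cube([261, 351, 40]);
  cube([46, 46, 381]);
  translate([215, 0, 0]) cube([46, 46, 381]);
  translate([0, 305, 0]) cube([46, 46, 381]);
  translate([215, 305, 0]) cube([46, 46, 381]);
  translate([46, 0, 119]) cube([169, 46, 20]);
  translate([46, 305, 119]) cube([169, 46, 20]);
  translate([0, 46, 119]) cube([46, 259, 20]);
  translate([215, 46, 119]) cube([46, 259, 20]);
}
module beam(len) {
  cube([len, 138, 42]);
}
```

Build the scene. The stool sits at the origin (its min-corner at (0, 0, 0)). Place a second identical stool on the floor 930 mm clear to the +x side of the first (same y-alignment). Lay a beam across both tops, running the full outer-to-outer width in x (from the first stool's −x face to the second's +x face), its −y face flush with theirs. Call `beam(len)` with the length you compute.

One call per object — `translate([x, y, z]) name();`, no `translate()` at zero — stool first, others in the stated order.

stool();
translate([1191, 0, 0]) stool();
translate([0, 0, 421]) beam(1452);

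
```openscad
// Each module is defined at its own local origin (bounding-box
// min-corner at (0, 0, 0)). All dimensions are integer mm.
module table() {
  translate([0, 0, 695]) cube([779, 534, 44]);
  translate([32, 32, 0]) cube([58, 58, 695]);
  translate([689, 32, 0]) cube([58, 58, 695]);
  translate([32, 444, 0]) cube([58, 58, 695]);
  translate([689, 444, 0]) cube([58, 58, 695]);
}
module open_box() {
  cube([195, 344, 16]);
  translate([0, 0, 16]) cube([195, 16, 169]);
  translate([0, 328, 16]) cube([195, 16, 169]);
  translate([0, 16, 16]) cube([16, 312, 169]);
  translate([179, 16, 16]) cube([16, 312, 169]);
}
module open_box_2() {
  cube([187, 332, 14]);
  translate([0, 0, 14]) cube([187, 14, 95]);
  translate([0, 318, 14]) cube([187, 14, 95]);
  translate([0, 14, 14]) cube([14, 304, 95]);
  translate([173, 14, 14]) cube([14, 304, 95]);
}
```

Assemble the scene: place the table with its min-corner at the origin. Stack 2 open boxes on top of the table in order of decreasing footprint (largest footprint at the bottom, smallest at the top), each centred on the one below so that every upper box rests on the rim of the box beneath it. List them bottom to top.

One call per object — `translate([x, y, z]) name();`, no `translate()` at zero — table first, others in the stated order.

table();
translate([292, 95, 739]) open_box();
translate([296, 101, 924]) open_box_2();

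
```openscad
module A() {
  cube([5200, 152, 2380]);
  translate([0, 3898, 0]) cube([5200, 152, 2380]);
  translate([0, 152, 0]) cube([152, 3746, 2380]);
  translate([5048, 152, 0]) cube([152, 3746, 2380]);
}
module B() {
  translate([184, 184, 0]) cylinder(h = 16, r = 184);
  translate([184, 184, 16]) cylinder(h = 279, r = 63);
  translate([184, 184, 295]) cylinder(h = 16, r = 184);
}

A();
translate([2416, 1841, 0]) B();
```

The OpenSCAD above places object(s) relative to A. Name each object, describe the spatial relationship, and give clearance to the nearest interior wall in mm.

A is a house frame. B is a spool. The spool sits inside the house frame, centred. The clearance to the nearest interior wall is 1689 mm.

Clearances: x = 2264, y = 1689; minimum 1689 mm.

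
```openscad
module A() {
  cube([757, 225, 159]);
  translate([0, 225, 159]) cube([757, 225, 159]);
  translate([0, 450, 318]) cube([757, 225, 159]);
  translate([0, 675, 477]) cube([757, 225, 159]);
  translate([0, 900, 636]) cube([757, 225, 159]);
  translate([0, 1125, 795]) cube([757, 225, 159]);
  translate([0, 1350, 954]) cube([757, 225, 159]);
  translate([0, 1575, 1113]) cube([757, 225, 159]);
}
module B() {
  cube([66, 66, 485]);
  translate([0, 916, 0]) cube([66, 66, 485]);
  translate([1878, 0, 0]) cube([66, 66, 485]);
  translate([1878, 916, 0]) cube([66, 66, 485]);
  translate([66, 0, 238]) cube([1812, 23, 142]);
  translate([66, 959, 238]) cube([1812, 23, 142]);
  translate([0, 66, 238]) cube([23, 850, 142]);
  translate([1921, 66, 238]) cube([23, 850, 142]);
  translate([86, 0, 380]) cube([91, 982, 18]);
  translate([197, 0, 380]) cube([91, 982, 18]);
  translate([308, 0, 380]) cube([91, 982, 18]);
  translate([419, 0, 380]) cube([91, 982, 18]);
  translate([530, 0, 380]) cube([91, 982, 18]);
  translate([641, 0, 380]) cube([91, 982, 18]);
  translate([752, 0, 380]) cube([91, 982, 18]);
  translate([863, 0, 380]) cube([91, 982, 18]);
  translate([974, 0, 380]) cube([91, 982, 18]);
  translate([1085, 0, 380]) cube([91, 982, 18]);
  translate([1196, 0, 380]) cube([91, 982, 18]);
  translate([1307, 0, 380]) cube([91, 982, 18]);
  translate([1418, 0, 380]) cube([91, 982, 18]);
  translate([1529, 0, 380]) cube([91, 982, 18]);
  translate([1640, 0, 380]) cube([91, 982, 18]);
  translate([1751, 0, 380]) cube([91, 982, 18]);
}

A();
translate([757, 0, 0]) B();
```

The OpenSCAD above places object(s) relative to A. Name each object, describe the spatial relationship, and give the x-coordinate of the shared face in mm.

A is a staircase. B is a bed frame. The bed frame is against the staircase's +x side, with their −y faces flush. The x-coordinate of the shared face is 757 mm.

The staircase's +x face and the bed frame's −x face are both at x = 757 mm.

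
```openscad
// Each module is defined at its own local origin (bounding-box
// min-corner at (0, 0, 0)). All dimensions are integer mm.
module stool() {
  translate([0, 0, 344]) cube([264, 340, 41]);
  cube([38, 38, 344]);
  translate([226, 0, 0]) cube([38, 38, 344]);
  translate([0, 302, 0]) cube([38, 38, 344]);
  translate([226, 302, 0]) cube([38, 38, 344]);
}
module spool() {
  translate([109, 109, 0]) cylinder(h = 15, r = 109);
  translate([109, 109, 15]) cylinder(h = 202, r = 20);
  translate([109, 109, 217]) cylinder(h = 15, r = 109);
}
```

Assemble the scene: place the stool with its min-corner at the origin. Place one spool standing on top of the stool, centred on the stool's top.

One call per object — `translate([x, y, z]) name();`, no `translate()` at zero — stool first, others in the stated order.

stool();
translate([23, 61, 385]) spool();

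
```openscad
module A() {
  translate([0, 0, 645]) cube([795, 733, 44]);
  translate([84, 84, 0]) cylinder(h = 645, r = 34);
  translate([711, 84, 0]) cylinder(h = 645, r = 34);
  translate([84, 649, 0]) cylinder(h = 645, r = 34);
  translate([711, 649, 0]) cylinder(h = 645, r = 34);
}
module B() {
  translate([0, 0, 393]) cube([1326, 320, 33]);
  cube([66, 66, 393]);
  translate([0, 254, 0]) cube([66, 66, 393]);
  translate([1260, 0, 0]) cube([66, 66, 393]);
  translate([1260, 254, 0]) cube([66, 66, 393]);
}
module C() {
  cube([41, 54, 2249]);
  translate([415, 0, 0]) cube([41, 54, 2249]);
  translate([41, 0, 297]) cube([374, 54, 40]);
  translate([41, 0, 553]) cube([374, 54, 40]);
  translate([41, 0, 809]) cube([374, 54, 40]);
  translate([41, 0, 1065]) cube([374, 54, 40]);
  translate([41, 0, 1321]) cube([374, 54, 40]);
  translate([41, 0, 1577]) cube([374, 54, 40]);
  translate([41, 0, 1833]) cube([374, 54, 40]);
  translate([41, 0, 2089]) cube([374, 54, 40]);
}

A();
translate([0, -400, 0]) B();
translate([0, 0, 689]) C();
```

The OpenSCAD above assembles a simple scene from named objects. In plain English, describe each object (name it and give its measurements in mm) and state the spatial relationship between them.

A is a table: top 795 mm (x) × 733 mm (y), 44 mm thick, upper face at z = 689 mm, on four round legs of 68 mm diameter, each leg's bounding box inset 50 mm from the nearest pair of top edges, running from z = 0 to the bottom of the top.

B is a long wooden bench with a 1326 mm (x) × 320 mm (y) seat, 33 mm thick, its top surface 426 mm above the floor. Four 66 mm square legs at the seat corners, flush with the edges, run from z = 0 to the seat underside.

C is a straight ladder. Two 41×54 mm vertical rails, 2249 mm tall, stand 456 mm apart (outside-to-outside) with their front faces coplanar on the −y side. 8 rungs, each 54 mm deep and 40 mm tall, span between the inner faces of the rails, front faces flush with the rails. The lowest rung's underside is at z = 297 mm and rungs are spaced 256 mm apart (underside to underside).

The bench is on the floor beside the table on its −y side. The ladder is on top of the table.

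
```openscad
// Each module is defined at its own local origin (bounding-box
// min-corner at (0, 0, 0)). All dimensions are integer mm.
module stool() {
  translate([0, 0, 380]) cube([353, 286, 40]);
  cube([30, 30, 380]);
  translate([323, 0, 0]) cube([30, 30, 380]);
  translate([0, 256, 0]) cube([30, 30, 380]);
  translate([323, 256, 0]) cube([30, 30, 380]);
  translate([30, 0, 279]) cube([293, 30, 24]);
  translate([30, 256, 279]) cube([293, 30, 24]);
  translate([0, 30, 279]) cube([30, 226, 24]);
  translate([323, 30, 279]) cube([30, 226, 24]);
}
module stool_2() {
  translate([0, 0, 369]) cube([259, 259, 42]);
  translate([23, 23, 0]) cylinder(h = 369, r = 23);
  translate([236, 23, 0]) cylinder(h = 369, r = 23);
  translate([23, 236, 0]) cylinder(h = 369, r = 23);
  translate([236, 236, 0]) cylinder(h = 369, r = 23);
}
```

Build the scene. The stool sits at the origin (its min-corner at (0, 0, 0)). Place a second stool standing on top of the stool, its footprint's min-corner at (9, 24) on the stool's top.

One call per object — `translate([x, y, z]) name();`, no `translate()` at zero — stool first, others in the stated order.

stool();
translate([9, 24, 420]) stool_2();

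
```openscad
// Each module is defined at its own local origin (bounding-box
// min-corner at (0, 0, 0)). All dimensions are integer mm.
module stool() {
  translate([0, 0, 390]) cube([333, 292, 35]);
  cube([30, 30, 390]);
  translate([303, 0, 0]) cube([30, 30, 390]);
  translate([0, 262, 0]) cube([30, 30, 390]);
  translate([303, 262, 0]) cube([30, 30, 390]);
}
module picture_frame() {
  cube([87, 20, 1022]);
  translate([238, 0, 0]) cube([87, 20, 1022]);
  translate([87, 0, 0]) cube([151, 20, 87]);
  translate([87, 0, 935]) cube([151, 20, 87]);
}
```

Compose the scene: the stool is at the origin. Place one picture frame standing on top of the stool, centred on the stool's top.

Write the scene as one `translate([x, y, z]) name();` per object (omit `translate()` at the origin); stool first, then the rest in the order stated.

stool();
translate([4, 136, 425]) picture_frame();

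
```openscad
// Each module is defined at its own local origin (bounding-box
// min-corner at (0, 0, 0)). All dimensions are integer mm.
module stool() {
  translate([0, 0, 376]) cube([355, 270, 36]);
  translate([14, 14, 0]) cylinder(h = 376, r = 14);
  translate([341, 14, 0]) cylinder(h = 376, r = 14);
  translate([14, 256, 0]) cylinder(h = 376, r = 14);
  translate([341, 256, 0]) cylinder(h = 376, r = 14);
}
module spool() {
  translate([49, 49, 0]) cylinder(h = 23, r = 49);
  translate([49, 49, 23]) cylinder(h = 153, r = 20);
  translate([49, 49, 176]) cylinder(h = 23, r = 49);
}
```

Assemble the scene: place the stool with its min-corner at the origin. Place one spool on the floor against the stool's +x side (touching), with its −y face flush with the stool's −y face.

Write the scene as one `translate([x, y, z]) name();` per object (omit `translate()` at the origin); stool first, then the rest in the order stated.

stool();
translate([355, 0, 0]) spool();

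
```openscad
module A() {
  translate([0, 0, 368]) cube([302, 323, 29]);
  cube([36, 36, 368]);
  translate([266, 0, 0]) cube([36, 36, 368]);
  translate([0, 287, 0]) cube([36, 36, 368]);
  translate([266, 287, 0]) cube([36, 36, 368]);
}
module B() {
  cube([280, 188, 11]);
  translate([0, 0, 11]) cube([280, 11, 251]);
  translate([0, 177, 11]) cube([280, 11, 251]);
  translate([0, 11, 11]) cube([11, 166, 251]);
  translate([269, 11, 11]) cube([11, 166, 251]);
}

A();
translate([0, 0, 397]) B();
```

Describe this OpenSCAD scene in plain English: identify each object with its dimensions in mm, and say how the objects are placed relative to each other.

A is a four-legged stool. The seat is 302×323 mm, 29 mm thick, top at z = 397 mm. It stands on four square legs, each 36×36 mm in cross-section, from z = 0 to the seat underside, each flush with a corner of the seat.

B is an open storage box with external size 280×188×262 mm and wall thickness 11 mm (the base is also 11 mm thick). The base covers the whole footprint; the four walls stand on the base, with the y-facing walls full-width and the x-facing walls fitting between their inner faces.

The open box is on top of the stool.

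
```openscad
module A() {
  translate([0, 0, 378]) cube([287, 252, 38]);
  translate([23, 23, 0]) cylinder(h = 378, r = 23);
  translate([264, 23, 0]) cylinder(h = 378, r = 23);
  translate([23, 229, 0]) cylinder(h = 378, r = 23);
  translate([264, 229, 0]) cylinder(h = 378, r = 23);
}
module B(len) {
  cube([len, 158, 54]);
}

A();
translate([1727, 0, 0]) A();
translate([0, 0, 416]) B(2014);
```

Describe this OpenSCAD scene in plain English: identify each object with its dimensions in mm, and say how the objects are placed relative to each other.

A is a four-legged stool. The seat is a 287×252×38 mm slab whose top surface is at z = 416 mm; four round legs, each 46 mm in diameter, run from the floor (z = 0) to the underside of the seat, each leg's axis is inset half a diameter from the nearest pair of seat edges (so the leg's bounding box is flush with the corner).

B is a rectangular beam 2014 mm long (x), 158 mm deep (y), 54 mm thick (z).

The beam spans the tops of two stools placed 1440 mm apart, resting at z = 416 mm.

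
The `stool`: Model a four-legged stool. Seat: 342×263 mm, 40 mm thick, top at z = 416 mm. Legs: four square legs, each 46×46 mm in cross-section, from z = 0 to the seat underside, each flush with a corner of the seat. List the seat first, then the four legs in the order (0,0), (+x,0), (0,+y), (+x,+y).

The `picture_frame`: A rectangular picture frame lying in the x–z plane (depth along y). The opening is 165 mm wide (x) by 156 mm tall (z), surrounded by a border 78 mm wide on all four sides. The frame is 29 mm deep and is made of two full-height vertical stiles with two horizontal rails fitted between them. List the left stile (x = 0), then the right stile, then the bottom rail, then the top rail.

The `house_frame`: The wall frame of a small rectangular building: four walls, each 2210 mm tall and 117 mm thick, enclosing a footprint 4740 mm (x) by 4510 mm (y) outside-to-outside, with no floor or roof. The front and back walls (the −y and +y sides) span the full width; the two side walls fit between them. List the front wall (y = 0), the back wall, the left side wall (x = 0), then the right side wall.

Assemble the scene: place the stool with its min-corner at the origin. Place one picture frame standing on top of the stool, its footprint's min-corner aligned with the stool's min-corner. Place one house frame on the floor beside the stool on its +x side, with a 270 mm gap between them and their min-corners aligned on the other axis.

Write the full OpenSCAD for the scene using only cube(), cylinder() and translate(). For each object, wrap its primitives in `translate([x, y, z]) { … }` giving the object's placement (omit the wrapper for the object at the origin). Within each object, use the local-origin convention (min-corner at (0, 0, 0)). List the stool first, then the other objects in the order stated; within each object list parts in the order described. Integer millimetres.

translate([0, 0, 376]) cube([342, 263, 40]);
cube([46, 46, 376]);
translate([296, 0, 0]) cube([46, 46, 376]);
translate([0, 217, 0]) cube([46, 46, 376]);
translate([296, 217, 0]) cube([46, 46, 376]);
translate([0, 0, 416]) {
  cube([78, 29, 312]);
  translate([243, 0, 0]) cube([78, 29, 312]);
  translate([78, 0, 0]) cube([165, 29, 78]);
  translate([78, 0, 234]) cube([165, 29, 78]);
}
translate([612, 0, 0]) {
  cube([4740, 117, 2210]);
  translate([0, 4393, 0]) cube([4740, 117, 2210]);
  translate([0, 117, 0]) cube([117, 4276, 2210]);
  translate([4623, 117, 0]) cube([117, 4276, 2210]);
}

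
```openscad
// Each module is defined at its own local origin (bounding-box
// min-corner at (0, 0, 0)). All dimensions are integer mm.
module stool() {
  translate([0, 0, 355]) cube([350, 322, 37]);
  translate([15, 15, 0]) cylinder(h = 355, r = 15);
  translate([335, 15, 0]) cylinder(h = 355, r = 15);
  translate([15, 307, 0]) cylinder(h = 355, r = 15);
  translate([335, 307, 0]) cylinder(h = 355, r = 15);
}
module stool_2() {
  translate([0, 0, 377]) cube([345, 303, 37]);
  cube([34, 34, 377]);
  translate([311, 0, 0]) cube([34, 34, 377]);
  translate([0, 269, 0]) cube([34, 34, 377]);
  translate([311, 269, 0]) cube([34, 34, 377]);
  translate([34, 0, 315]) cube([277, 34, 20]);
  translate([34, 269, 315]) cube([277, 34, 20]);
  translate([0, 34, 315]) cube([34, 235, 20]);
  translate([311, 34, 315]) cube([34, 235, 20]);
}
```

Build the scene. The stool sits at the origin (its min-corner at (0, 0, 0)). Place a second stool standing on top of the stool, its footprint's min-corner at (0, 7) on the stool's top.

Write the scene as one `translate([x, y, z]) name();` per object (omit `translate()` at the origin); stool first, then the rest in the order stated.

stool();
translate([0, 7, 392]) stool_2();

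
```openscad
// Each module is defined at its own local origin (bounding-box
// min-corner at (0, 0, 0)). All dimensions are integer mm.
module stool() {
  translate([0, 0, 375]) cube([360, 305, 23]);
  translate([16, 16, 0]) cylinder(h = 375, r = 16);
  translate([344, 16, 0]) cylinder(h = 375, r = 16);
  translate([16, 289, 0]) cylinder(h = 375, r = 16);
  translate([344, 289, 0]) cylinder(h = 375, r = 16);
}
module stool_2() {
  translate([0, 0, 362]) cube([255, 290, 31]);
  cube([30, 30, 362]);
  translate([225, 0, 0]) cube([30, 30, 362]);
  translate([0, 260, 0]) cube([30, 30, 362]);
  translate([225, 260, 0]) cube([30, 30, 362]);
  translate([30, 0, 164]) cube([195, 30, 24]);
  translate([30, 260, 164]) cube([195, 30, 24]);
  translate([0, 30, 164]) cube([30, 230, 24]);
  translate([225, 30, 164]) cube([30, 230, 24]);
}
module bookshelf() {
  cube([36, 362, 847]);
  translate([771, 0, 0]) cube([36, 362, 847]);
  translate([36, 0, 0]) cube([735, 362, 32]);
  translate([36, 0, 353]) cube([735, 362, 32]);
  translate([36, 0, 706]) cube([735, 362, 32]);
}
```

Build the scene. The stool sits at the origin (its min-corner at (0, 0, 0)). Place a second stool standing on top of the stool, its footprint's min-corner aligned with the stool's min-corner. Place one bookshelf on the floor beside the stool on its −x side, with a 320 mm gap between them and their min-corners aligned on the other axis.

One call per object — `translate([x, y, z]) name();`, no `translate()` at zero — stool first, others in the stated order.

stool();
translate([0, 0, 398]) stool_2();
translate([-1127, 0, 0]) bookshelf();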